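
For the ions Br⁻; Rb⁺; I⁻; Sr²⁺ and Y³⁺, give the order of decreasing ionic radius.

I⁻ > Br⁻ > Rb⁺ > Sr²⁺ > Y³⁺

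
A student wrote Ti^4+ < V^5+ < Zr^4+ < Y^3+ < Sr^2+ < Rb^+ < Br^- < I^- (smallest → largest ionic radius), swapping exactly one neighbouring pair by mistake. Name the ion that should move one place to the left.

V^5+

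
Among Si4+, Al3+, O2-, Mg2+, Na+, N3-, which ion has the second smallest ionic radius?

Al3+

Each ion has 10 electrons. The ranking follows nuclear charge in reverse — greater Z gives a smaller radius. Si4+ (Z=14), Al3+ (Z=13), Mg2+ (Z=12), Na+ (Z=11), O2- (Z=8), N3- (Z=7).
Ordering: Si4+ < Al3+ < Mg2+ < Na+ < O2- < N3-. The second smallest is Al3+.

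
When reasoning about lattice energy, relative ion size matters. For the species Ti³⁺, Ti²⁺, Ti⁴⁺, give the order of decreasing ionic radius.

Ti²⁺ > Ti³⁺ > Ti⁴⁺

Same element, different charge: the more highly charged cation has fewer electrons and a greater effective nuclear charge per electron, making Ti⁴⁺ the smallest.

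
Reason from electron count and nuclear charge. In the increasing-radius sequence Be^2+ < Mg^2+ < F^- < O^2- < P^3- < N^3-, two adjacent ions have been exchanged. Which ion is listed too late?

Scanning neighbour by neighbour, only P^3-/N^3- violates a trend: both in group 15 with the same charge; N^3- (period 2) has the smaller radius. That makes N^3- the one sitting a position late relative to where it belongs.

N^3-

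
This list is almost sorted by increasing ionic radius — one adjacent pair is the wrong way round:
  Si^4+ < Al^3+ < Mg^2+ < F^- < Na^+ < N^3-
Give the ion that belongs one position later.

F^-

Check each adjacent pair. F^- and Na^+ are reversed: Na^+ and F^- share 10 electrons; the higher nuclear charge on Na (Z=11) contracts it more, so Na^+ < F^-. No other neighbouring pair contradicts the periodic trends, so F^- is the ion listed too early.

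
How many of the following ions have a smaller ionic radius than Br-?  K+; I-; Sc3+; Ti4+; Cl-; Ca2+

5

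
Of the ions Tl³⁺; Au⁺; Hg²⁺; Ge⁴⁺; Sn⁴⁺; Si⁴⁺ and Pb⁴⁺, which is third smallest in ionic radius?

Sn⁴⁺

Tabulating Z and e⁻: Si⁴⁺ has 10 e⁻ (Z=14), Ge⁴⁺ has 28 e⁻ (Z=32), Sn⁴⁺ has 46 e⁻ (Z=50), Pb⁴⁺ has 78 e⁻ (Z=82), Tl³⁺ has 78 e⁻ (Z=81), Hg²⁺ has 78 e⁻ (Z=80), Au⁺ has 78 e⁻ (Z=79). Si⁴⁺ < Ge⁴⁺ (same group, 1 shell fewer); Ge⁴⁺ < Sn⁴⁺ (same group, period 4 vs 5); Sn⁴⁺ < Pb⁴⁺ (same group, 1 shell fewer); Pb⁴⁺ < Tl³⁺ (isoelectronic, higher Z=82 is smaller); Tl³⁺ < Hg²⁺ (both 78 e⁻, Z=81>80); Hg²⁺ < Au⁺ (isoelectronic, higher Z=80 is smaller).
That gives Si⁴⁺ < Ge⁴⁺ < Sn⁴⁺ < Pb⁴⁺ < Tl³⁺ < Hg²⁺ < Au⁺. From the smallest end, number 3 is Sn⁴⁺.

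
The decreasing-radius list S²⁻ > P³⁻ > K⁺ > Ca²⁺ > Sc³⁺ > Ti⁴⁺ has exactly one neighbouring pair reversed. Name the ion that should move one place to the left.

P³⁻

Check each adjacent pair. S²⁻ and P³⁻ are reversed: they are isoelectronic (18 e⁻) and S has more protons than P (16 vs 15), making S²⁻ smaller. No other neighbouring pair contradicts the periodic trends, so P³⁻ is the ion listed too late.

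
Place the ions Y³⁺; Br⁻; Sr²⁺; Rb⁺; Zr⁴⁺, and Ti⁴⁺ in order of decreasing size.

Ti⁴⁺: 18 e⁻, Z=22, Zr⁴⁺: 36 e⁻, Z=40, Y³⁺: 36 e⁻, Z=39, Sr²⁺: 36 e⁻, Z=38, Rb⁺: 36 e⁻, Z=37, Br⁻: 36 e⁻, Z=35. Ti⁴⁺ < Zr⁴⁺ (same group, 1 shell fewer); Zr⁴⁺ < Y³⁺ (isoelectronic, higher Z=40 is smaller); Y³⁺ < Sr²⁺ (both 36 e⁻, Z=39>38); Sr²⁺ < Rb⁺ (both 36 e⁻, Z=38>37); Rb⁺ < Br⁻ (isoelectronic, higher Z=37 is smaller).

Br⁻ > Rb⁺ > Sr²⁺ > Y³⁺ > Zr⁴⁺ > Ti⁴⁺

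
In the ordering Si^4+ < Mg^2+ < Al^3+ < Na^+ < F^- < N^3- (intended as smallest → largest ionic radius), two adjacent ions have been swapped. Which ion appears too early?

Compare adjacent ions: Al^3+ and Mg^2+ share 10 electrons; the higher nuclear charge on Al (Z=13) contracts it more, so Al^3+ < Mg^2+ — yet in this increasing list Mg^2+ sits before Al^3+. Nothing else is reversed, so Mg^2+ should move one place to the right.

Mg^2+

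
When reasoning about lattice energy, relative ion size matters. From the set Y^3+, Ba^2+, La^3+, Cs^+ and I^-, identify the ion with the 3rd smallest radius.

Ba^2+

Electron counts and nuclear charges: Y^3+: 36 e⁻, Z=39, La^3+: 54 e⁻, Z=57, Ba^2+: 54 e⁻, Z=56, Cs^+: 54 e⁻, Z=55, I^-: 54 e⁻, Z=53. Y^3+ < La^3+ (same group, 1 shell fewer); La^3+ < Ba^2+ (both 54 e⁻, Z=57>56); Ba^2+ < Cs^+ (isoelectronic, higher Z=56 is smaller); Cs^+ < I^- (isoelectronic, higher Z=55 is smaller).
That gives Y^3+ < La^3+ < Ba^2+ < Cs^+ < I^-. From the smallest end, number 3 is Ba^2+.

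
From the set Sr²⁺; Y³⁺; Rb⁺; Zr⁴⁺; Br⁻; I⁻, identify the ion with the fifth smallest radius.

Br⁻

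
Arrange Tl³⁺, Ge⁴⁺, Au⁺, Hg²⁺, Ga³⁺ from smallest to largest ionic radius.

Work out protons and electrons: Ge⁴⁺ has 28 e⁻ (Z=32), Ga³⁺ has 28 e⁻ (Z=31), Tl³⁺ has 78 e⁻ (Z=81), Hg²⁺ has 78 e⁻ (Z=80), Au⁺ has 78 e⁻ (Z=79). Ge⁴⁺ < Ga³⁺ (both 28 e⁻, Z=32>31); Ga³⁺ < Tl³⁺ (same group, period 4 vs 6); Tl³⁺ < Hg²⁺ (both 78 e⁻, Z=81>80); Hg²⁺ < Au⁺ (isoelectronic, higher Z=80 is smaller).

Ge⁴⁺ < Ga³⁺ < Tl³⁺ < Hg²⁺ < Au⁺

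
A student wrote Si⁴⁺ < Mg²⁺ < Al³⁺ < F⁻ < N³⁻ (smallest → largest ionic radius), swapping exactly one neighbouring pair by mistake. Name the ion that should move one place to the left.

Al³⁺

The pair Mg²⁺, Al³⁺ is the wrong way round — they are isoelectronic (10 e⁻) and Al has more protons than Mg (13 vs 12), making Al³⁺ smaller. All other adjacent pairs agree with periodic trends, so Al³⁺ is the misplaced ion.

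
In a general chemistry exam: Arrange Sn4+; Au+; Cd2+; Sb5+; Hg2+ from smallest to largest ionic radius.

Sb5+ < Sn4+ < Cd2+ < Hg2+ < Au+

First list Z and electron count for each: Sb5+ has 46 e⁻ (Z=51), Sn4+ has 46 e⁻ (Z=50), Cd2+ has 46 e⁻ (Z=48), Hg2+ has 78 e⁻ (Z=80), Au+ has 78 e⁻ (Z=79). Sb5+ < Sn4+ (both 46 e⁻, Z=51>50); Sn4+ < Cd2+ (both 46 e⁻, Z=50>48); Cd2+ < Hg2+ (same group, period 5 vs 6); Hg2+ < Au+ (isoelectronic, higher Z=80 is smaller).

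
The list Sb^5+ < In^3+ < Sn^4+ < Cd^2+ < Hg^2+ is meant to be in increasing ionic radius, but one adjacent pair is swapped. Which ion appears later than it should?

Compare adjacent ions: Sn^4+ and In^3+ share 46 electrons; the higher nuclear charge on Sn (Z=50) contracts it more, so Sn^4+ < In^3+ — yet in this increasing list In^3+ sits before Sn^4+. Nothing else is reversed, so Sn^4+ should move one place to the left.

Sn^4+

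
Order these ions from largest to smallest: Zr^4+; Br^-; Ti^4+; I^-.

I^- > Br^- > Zr^4+ > Ti^4+

Tabulating Z and e⁻: Ti^4+: 18 e⁻, Z=22, Zr^4+: 36 e⁻, Z=40, Br^-: 36 e⁻, Z=35, I^-: 54 e⁻, Z=53. Ti^4+ < Zr^4+ (same group, 1 shell fewer); Zr^4+ < Br^- (both 36 e⁻, Z=40>35); Br^- < I^- (same group, period 4 vs 5).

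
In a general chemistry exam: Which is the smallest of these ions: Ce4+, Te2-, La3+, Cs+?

All of these have 54 electrons (isoelectronic). With the same electron cloud, the ion with the most protons pulls it in tightest. Nuclear charges: Ce4+ (Z=58), La3+ (Z=57), Cs+ (Z=55), Te2- (Z=52). Highest Z is smallest.

Ce4+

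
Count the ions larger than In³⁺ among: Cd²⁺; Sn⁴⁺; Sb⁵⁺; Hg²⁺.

2

Tabulating Z and e⁻: Sb⁵⁺ has 46 e⁻ (Z=51), Sn⁴⁺ has 46 e⁻ (Z=50), In³⁺ has 46 e⁻ (Z=49), Cd²⁺ has 46 e⁻ (Z=48), Hg²⁺ has 78 e⁻ (Z=80). Sb⁵⁺ < Sn⁴⁺ (isoelectronic, higher Z=51 is smaller); Sn⁴⁺ < In³⁺ (both 46 e⁻, Z=50>49); In³⁺ < Cd²⁺ (both 46 e⁻, Z=49>48); Cd²⁺ < Hg²⁺ (same group, period 5 vs 6).
Placing each against In³⁺: smaller — Sb⁵⁺, Sn⁴⁺; larger — Cd²⁺, Hg²⁺. So 2 are larger.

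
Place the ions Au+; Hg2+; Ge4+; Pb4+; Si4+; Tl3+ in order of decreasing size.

Au+ > Hg2+ > Tl3+ > Pb4+ > Ge4+ > Si4+

First list Z and electron count for each: Si4+: 10 e⁻, Z=14, Ge4+: 28 e⁻, Z=32, Pb4+: 78 e⁻, Z=82, Tl3+: 78 e⁻, Z=81, Hg2+: 78 e⁻, Z=80, Au+: 78 e⁻, Z=79. Si4+ < Ge4+ (same group, period 3 vs 4); Ge4+ < Pb4+ (same group, period 4 vs 6); Pb4+ < Tl3+ (both 78 e⁻, Z=82>81); Tl3+ < Hg2+ (isoelectronic, higher Z=81 is smaller); Hg2+ < Au+ (isoelectronic, higher Z=80 is smaller).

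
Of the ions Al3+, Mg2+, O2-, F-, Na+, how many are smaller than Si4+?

All of these have 10 electrons (isoelectronic). With the same electron cloud, the ion with the most protons pulls it in tightest. Nuclear charges: Si4+ (Z=14), Al3+ (Z=13), Mg2+ (Z=12), Na+ (Z=11), F- (Z=9), O2- (Z=8). Highest Z is smallest.
Placing each against Si4+: smaller — none; larger — Al3+, Mg2+, Na+, F-, O2-. That's 0.

0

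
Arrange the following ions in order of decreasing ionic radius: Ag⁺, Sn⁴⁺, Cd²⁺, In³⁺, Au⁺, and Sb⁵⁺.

Au⁺ > Ag⁺ > Cd²⁺ > In³⁺ > Sn⁴⁺ > Sb⁵⁺

Tabulating Z and e⁻: Sb⁵⁺ has 46 e⁻ (Z=51), Sn⁴⁺ has 46 e⁻ (Z=50), In³⁺ has 46 e⁻ (Z=49), Cd²⁺ has 46 e⁻ (Z=48), Ag⁺ has 46 e⁻ (Z=47), Au⁺ has 78 e⁻ (Z=79). Sb⁵⁺ < Sn⁴⁺ (isoelectronic, higher Z=51 is smaller); Sn⁴⁺ < In³⁺ (both 46 e⁻, Z=50>49); In³⁺ < Cd²⁺ (both 46 e⁻, Z=49>48); Cd²⁺ < Ag⁺ (both 46 e⁻, Z=48>47); Ag⁺ < Au⁺ (same group, period 5 vs 6).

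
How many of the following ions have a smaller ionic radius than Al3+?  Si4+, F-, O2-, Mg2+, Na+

All of these have 10 electrons (isoelectronic). With the same electron cloud, the ion with the most protons pulls it in tightest. Nuclear charges: Si4+ (Z=14), Al3+ (Z=13), Mg2+ (Z=12), Na+ (Z=11), F- (Z=9), O2- (Z=8). Highest Z is smallest.
Relative to Al3+, the ions that are smaller are Si4+. So 1 is smaller.

1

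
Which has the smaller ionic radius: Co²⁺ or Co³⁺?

Co³⁺

Same element, different charge: the more highly charged cation has fewer electrons and a greater effective nuclear charge per electron, making Co³⁺ the smallest.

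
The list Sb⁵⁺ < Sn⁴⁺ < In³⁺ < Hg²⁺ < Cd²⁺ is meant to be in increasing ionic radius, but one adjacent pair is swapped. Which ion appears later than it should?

Cd²⁺

Compare adjacent ions: both in group 12 with the same charge; Cd²⁺ (period 5) has the smaller radius — yet in this increasing list Hg²⁺ sits before Cd²⁺. Nothing else is reversed, so Cd²⁺ should move one place to the left.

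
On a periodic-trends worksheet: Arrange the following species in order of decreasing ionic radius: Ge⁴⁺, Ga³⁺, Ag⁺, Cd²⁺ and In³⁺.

Work out protons and electrons: Ge⁴⁺: 28 e⁻, Z=32, Ga³⁺: 28 e⁻, Z=31, In³⁺: 46 e⁻, Z=49, Cd²⁺: 46 e⁻, Z=48, Ag⁺: 46 e⁻, Z=47. Ge⁴⁺ < Ga³⁺ (isoelectronic, higher Z=32 is smaller); Ga³⁺ < In³⁺ (same group, 1 shell fewer); In³⁺ < Cd²⁺ (both 46 e⁻, Z=49>48); Cd²⁺ < Ag⁺ (both 46 e⁻, Z=48>47).

Ag⁺ > Cd²⁺ > In³⁺ > Ga³⁺ > Ge⁴⁺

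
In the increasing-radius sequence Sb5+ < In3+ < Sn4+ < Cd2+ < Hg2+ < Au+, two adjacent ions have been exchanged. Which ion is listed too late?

The pair In3+, Sn4+ is the wrong way round — they are isoelectronic (46 e⁻) and Sn has more protons than In (50 vs 49), making Sn4+ smaller. All other adjacent pairs agree with periodic trends, so Sn4+ is the misplaced ion.

Sn4+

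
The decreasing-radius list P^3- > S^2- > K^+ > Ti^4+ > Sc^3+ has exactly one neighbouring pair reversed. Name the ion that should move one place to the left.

Sc^3+

The pair Ti^4+, Sc^3+ is the wrong way round — both have 18 electrons but Z(Ti)=22 > Z(Sc)=21, so Ti^4+ should be the smaller of the two. All other adjacent pairs agree with periodic trends, so Sc^3+ is the misplaced ion.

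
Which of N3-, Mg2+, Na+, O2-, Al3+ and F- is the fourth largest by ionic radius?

Na+

Isoelectronic series (10 e⁻ each). Size is set by nuclear charge: more protons means a smaller ion. Al3+ (Z=13), Mg2+ (Z=12), Na+ (Z=11), F- (Z=9), O2- (Z=8), N3- (Z=7).
So the order is Al3+ < Mg2+ < Na+ < F- < O2- < N3-; the 4th-largest ion is Na+.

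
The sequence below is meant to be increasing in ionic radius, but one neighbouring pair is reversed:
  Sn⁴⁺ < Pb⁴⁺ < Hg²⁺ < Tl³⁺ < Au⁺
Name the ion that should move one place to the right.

Scanning neighbour by neighbour, only Hg²⁺/Tl³⁺ violates a trend: both have 78 electrons but Z(Tl)=81 > Z(Hg)=80, so Tl³⁺ should be the smaller of the two. That makes Hg²⁺ the one sitting a position early relative to where it belongs.

Hg²⁺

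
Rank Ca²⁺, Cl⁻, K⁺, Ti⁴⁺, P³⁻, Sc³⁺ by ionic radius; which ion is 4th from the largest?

Isoelectronic series (18 e⁻ each). Size is set by nuclear charge: more protons means a smaller ion. Ti⁴⁺ (Z=22), Sc³⁺ (Z=21), Ca²⁺ (Z=20), K⁺ (Z=19), Cl⁻ (Z=17), P³⁻ (Z=15).
Ordering: Ti⁴⁺ < Sc³⁺ < Ca²⁺ < K⁺ < Cl⁻ < P³⁻. The 4th largest is Ca²⁺.

Ca²⁺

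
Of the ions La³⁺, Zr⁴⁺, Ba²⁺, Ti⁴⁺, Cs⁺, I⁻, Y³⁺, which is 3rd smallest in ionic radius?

Electron counts and nuclear charges: Ti⁴⁺ (Z=22, 18 e⁻), Zr⁴⁺ (Z=40, 36 e⁻), Y³⁺ (Z=39, 36 e⁻), La³⁺ (Z=57, 54 e⁻), Ba²⁺ (Z=56, 54 e⁻), Cs⁺ (Z=55, 54 e⁻), I⁻ (Z=53, 54 e⁻). Ti⁴⁺ < Zr⁴⁺ (same group, period 4 vs 5); Zr⁴⁺ < Y³⁺ (both 36 e⁻, Z=40>39); Y³⁺ < La³⁺ (same group, period 5 vs 6); La³⁺ < Ba²⁺ (isoelectronic, higher Z=57 is smaller); Ba²⁺ < Cs⁺ (both 54 e⁻, Z=56>55); Cs⁺ < I⁻ (isoelectronic, higher Z=55 is smaller).
That gives Ti⁴⁺ < Zr⁴⁺ < Y³⁺ < La³⁺ < Ba²⁺ < Cs⁺ < I⁻. From the smallest end, number 3 is Y³⁺.

Y³⁺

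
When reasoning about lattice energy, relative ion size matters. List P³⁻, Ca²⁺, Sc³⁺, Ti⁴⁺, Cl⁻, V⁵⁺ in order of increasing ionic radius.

All of these have 18 electrons (isoelectronic). With the same electron cloud, the ion with the most protons pulls it in tightest. Nuclear charges: V⁵⁺ (Z=23), Ti⁴⁺ (Z=22), Sc³⁺ (Z=21), Ca²⁺ (Z=20), Cl⁻ (Z=17), P³⁻ (Z=15). Highest Z is smallest.

V⁵⁺ < Ti⁴⁺ < Sc³⁺ < Ca²⁺ < Cl⁻ < P³⁻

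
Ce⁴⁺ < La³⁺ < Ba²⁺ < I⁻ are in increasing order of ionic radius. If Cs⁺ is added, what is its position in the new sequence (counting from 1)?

Each ion has 54 electrons. The ranking follows nuclear charge in reverse — greater Z gives a smaller radius. Ce⁴⁺ (Z=58), La³⁺ (Z=57), Ba²⁺ (Z=56), Cs⁺ (Z=55), I⁻ (Z=53).
Merged order: Ce⁴⁺ < La³⁺ < Ba²⁺ < Cs⁺ < I⁻ — Cs⁺ is number 4.

4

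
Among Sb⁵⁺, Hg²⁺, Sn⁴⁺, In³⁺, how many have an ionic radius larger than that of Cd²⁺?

1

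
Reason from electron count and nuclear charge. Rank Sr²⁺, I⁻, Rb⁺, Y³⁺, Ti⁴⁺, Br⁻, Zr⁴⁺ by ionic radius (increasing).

Ti⁴⁺ < Zr⁴⁺ < Y³⁺ < Sr²⁺ < Rb⁺ < Br⁻ < I⁻

Ti⁴⁺ has 18 e⁻ (Z=22), Zr⁴⁺ has 36 e⁻ (Z=40), Y³⁺ has 36 e⁻ (Z=39), Sr²⁺ has 36 e⁻ (Z=38), Rb⁺ has 36 e⁻ (Z=37), Br⁻ has 36 e⁻ (Z=35), I⁻ has 54 e⁻ (Z=53). Ti⁴⁺ < Zr⁴⁺ (same group, period 4 vs 5); Zr⁴⁺ < Y³⁺ (both 36 e⁻, Z=40>39); Y³⁺ < Sr²⁺ (both 36 e⁻, Z=39>38); Sr²⁺ < Rb⁺ (isoelectronic, higher Z=38 is smaller); Rb⁺ < Br⁻ (both 36 e⁻, Z=37>35); Br⁻ < I⁻ (same group, 1 shell fewer).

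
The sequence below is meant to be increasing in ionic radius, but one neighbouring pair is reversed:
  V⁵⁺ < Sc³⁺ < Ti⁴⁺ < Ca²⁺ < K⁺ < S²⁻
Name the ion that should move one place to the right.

Sc³⁺

The pair Sc³⁺, Ti⁴⁺ is the wrong way round — they are isoelectronic (18 e⁻) and Ti has more protons than Sc (22 vs 21), making Ti⁴⁺ smaller. All other adjacent pairs agree with periodic trends, so Sc³⁺ is the misplaced ion.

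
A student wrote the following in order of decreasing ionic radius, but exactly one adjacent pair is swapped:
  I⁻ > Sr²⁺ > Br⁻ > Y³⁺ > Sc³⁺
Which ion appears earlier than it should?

Sr²⁺

The pair Sr²⁺, Br⁻ is the wrong way round — they are isoelectronic (36 e⁻) and Sr has more protons than Br (38 vs 35), making Sr²⁺ smaller. All other adjacent pairs agree with periodic trends, so Sr²⁺ is the misplaced ion.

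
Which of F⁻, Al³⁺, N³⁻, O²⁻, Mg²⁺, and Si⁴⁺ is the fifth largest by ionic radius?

Al³⁺

All of these have 10 electrons (isoelectronic). With the same electron cloud, the ion with the most protons pulls it in tightest. Nuclear charges: Si⁴⁺ (Z=14), Al³⁺ (Z=13), Mg²⁺ (Z=12), F⁻ (Z=9), O²⁻ (Z=8), N³⁻ (Z=7). Highest Z is smallest.
That gives Si⁴⁺ < Al³⁺ < Mg²⁺ < F⁻ < O²⁻ < N³⁻. From the largest end, number 5 is Al³⁺.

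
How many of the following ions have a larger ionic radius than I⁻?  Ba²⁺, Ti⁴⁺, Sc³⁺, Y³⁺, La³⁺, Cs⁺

0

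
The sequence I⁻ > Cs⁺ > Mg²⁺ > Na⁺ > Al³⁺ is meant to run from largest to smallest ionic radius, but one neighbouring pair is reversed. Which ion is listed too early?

Mg²⁺

Compare adjacent ions: both have 10 electrons but Z(Mg)=12 > Z(Na)=11, so Mg²⁺ should be the smaller of the two — yet in this decreasing list Mg²⁺ sits before Na⁺. Nothing else is reversed, so Mg²⁺ should move one place to the right.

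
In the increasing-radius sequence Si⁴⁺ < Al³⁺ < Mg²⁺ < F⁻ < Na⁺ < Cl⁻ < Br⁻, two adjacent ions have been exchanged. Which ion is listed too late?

Na⁺

Scanning neighbour by neighbour, only F⁻/Na⁺ violates a trend: they are isoelectronic (10 e⁻) and Na has more protons than F (11 vs 9), making Na⁺ smaller. That makes Na⁺ the one sitting a position late relative to where it belongs.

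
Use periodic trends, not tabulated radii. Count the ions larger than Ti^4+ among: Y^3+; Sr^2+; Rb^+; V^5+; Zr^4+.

Work out protons and electrons: V^5+: 18 e⁻, Z=23, Ti^4+: 18 e⁻, Z=22, Zr^4+: 36 e⁻, Z=40, Y^3+: 36 e⁻, Z=39, Sr^2+: 36 e⁻, Z=38, Rb^+: 36 e⁻, Z=37. V^5+ < Ti^4+ (isoelectronic, higher Z=23 is smaller); Ti^4+ < Zr^4+ (same group, 1 shell fewer); Zr^4+ < Y^3+ (both 36 e⁻, Z=40>39); Y^3+ < Sr^2+ (isoelectronic, higher Z=39 is smaller); Sr^2+ < Rb^+ (both 36 e⁻, Z=38>37).
Placing each against Ti^4+: smaller — V^5+; larger — Zr^4+, Y^3+, Sr^2+, Rb^+. Count: 4.

4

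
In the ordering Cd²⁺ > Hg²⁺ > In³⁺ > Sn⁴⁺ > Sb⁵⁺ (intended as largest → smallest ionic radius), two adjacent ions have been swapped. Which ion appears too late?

Hg²⁺

Compare adjacent ions: both in group 12 with the same charge; Cd²⁺ (period 5) has the smaller radius — yet in this decreasing list Cd²⁺ sits before Hg²⁺. Nothing else is reversed, so Hg²⁺ should move one place to the left.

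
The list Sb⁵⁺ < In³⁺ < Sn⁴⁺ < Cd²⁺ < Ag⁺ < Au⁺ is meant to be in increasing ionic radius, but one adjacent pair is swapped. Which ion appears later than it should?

Sn⁴⁺

Compare adjacent ions: they are isoelectronic (46 e⁻) and Sn has more protons than In (50 vs 49), making Sn⁴⁺ smaller — yet in this increasing list In³⁺ sits before Sn⁴⁺. Nothing else is reversed, so Sn⁴⁺ should move one place to the left.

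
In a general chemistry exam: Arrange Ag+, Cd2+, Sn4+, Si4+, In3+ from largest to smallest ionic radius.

Ag+ > Cd2+ > In3+ > Sn4+ > Si4+

Work out protons and electrons: Si4+: 10 e⁻, Z=14, Sn4+: 46 e⁻, Z=50, In3+: 46 e⁻, Z=49, Cd2+: 46 e⁻, Z=48, Ag+: 46 e⁻, Z=47. Si4+ < Sn4+ (same group, period 3 vs 5); Sn4+ < In3+ (both 46 e⁻, Z=50>49); In3+ < Cd2+ (both 46 e⁻, Z=49>48); Cd2+ < Ag+ (both 46 e⁻, Z=48>47).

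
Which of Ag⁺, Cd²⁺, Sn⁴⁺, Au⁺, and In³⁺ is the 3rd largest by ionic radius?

Cd²⁺

Tabulating Z and e⁻: Sn⁴⁺ (Z=50, 46 e⁻), In³⁺ (Z=49, 46 e⁻), Cd²⁺ (Z=48, 46 e⁻), Ag⁺ (Z=47, 46 e⁻), Au⁺ (Z=79, 78 e⁻). Sn⁴⁺ < In³⁺ (both 46 e⁻, Z=50>49); In³⁺ < Cd²⁺ (both 46 e⁻, Z=49>48); Cd²⁺ < Ag⁺ (both 46 e⁻, Z=48>47); Ag⁺ < Au⁺ (same group, period 5 vs 6).
Ordering: Sn⁴⁺ < In³⁺ < Cd²⁺ < Ag⁺ < Au⁺. The 3rd largest is Cd²⁺.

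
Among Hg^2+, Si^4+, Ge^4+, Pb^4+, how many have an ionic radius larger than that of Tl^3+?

Si^4+ (Z=14, 10 e⁻), Ge^4+ (Z=32, 28 e⁻), Pb^4+ (Z=82, 78 e⁻), Tl^3+ (Z=81, 78 e⁻), Hg^2+ (Z=80, 78 e⁻). Si^4+ < Ge^4+ (same group, 1 shell fewer); Ge^4+ < Pb^4+ (same group, period 4 vs 6); Pb^4+ < Tl^3+ (both 78 e⁻, Z=82>81); Tl^3+ < Hg^2+ (isoelectronic, higher Z=81 is smaller).
Ordering all of them (including Tl^3+) by radius gives Si^4+ < Ge^4+ < Pb^4+ < Tl^3+ < Hg^2+. So 1 is larger.

1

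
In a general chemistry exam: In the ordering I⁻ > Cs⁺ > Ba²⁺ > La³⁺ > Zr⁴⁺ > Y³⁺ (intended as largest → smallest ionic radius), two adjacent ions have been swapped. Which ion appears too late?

The pair Zr⁴⁺, Y³⁺ is the wrong way round — Zr⁴⁺ and Y³⁺ share 36 electrons; the higher nuclear charge on Zr (Z=40) contracts it more, so Zr⁴⁺ < Y³⁺. All other adjacent pairs agree with periodic trends, so Y³⁺ is the misplaced ion.

Y³⁺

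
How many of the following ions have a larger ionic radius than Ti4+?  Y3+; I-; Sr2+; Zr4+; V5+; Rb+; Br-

6

First list Z and electron count for each: V5+ has 18 e⁻ (Z=23), Ti4+ has 18 e⁻ (Z=22), Zr4+ has 36 e⁻ (Z=40), Y3+ has 36 e⁻ (Z=39), Sr2+ has 36 e⁻ (Z=38), Rb+ has 36 e⁻ (Z=37), Br- has 36 e⁻ (Z=35), I- has 54 e⁻ (Z=53). V5+ < Ti4+ (isoelectronic, higher Z=23 is smaller); Ti4+ < Zr4+ (same group, period 4 vs 5); Zr4+ < Y3+ (isoelectronic, higher Z=40 is smaller); Y3+ < Sr2+ (isoelectronic, higher Z=39 is smaller); Sr2+ < Rb+ (both 36 e⁻, Z=38>37); Rb+ < Br- (isoelectronic, higher Z=37 is smaller); Br- < I- (same group, 1 shell fewer).
Placing each against Ti4+: smaller — V5+; larger — Zr4+, Y3+, Sr2+, Rb+, Br-, I-. That's 6.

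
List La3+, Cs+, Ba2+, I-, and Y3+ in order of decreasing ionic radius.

Tabulating Z and e⁻: Y3+: 36 e⁻, Z=39, La3+: 54 e⁻, Z=57, Ba2+: 54 e⁻, Z=56, Cs+: 54 e⁻, Z=55, I-: 54 e⁻, Z=53. Y3+ < La3+ (same group, period 5 vs 6); La3+ < Ba2+ (both 54 e⁻, Z=57>56); Ba2+ < Cs+ (both 54 e⁻, Z=56>55); Cs+ < I- (both 54 e⁻, Z=55>53).

I- > Cs+ > Ba2+ > La3+ > Y3+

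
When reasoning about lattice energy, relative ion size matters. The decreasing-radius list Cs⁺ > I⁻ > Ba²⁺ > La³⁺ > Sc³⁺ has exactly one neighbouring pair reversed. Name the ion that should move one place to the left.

Scanning neighbour by neighbour, only Cs⁺/I⁻ violates a trend: both have 54 electrons but Z(Cs)=55 > Z(I)=53, so Cs⁺ should be the smaller of the two. That makes I⁻ the one sitting a position late relative to where it belongs.

I⁻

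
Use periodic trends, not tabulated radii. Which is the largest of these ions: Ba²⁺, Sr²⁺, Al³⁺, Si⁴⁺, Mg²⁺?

Electron counts and nuclear charges: Si⁴⁺ has 10 e⁻ (Z=14), Al³⁺ has 10 e⁻ (Z=13), Mg²⁺ has 10 e⁻ (Z=12), Sr²⁺ has 36 e⁻ (Z=38), Ba²⁺ has 54 e⁻ (Z=56). Si⁴⁺ < Al³⁺ (both 10 e⁻, Z=14>13); Al³⁺ < Mg²⁺ (both 10 e⁻, Z=13>12); Mg²⁺ < Sr²⁺ (same group, 2 shells fewer); Sr²⁺ < Ba²⁺ (same group, 1 shell fewer).

Ba²⁺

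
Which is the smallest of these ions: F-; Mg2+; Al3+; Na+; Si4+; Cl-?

Si4+

Electron counts and nuclear charges: Si4+ (Z=14, 10 e⁻), Al3+ (Z=13, 10 e⁻), Mg2+ (Z=12, 10 e⁻), Na+ (Z=11, 10 e⁻), F- (Z=9, 10 e⁻), Cl- (Z=17, 18 e⁻). Si4+ < Al3+ (both 10 e⁻, Z=14>13); Al3+ < Mg2+ (both 10 e⁻, Z=13>12); Mg2+ < Na+ (isoelectronic, higher Z=12 is smaller); Na+ < F- (isoelectronic, higher Z=11 is smaller); F- < Cl- (same group, 1 shell fewer).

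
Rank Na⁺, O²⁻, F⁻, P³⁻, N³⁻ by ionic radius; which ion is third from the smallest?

O²⁻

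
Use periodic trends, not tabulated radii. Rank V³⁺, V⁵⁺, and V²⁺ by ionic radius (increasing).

V⁵⁺ < V³⁺ < V²⁺

For a single element, ionic radius drops as positive charge rises — V⁵⁺ < V²⁺.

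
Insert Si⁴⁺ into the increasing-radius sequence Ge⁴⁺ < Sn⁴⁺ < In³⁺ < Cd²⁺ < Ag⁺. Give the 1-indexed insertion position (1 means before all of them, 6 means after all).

1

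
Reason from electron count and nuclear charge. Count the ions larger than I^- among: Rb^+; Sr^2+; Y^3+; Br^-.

First list Z and electron count for each: Y^3+ (Z=39, 36 e⁻), Sr^2+ (Z=38, 36 e⁻), Rb^+ (Z=37, 36 e⁻), Br^- (Z=35, 36 e⁻), I^- (Z=53, 54 e⁻). Y^3+ < Sr^2+ (both 36 e⁻, Z=39>38); Sr^2+ < Rb^+ (isoelectronic, higher Z=38 is smaller); Rb^+ < Br^- (isoelectronic, higher Z=37 is smaller); Br^- < I^- (same group, period 4 vs 5).
Relative to I^-, the ions that are larger are none. Count: 0.

0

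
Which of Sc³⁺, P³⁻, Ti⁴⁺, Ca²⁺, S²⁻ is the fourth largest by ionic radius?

Sc³⁺

All of these have 18 electrons (isoelectronic). With the same electron cloud, the ion with the most protons pulls it in tightest. Nuclear charges: Ti⁴⁺ (Z=22), Sc³⁺ (Z=21), Ca²⁺ (Z=20), S²⁻ (Z=16), P³⁻ (Z=15). Highest Z is smallest.
Ordering: Ti⁴⁺ < Sc³⁺ < Ca²⁺ < S²⁻ < P³⁻. The fourth largest is Sc³⁺.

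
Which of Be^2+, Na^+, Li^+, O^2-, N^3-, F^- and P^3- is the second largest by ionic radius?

N^3-

Be^2+ has 2 e⁻ (Z=4), Li^+ has 2 e⁻ (Z=3), Na^+ has 10 e⁻ (Z=11), F^- has 10 e⁻ (Z=9), O^2- has 10 e⁻ (Z=8), N^3- has 10 e⁻ (Z=7), P^3- has 18 e⁻ (Z=15). Be^2+ < Li^+ (both 2 e⁻, Z=4>3); Li^+ < Na^+ (same group, period 2 vs 3); Na^+ < F^- (isoelectronic, higher Z=11 is smaller); F^- < O^2- (isoelectronic, higher Z=9 is smaller); O^2- < N^3- (both 10 e⁻, Z=8>7); N^3- < P^3- (same group, period 2 vs 3).
So the order is Be^2+ < Li^+ < Na^+ < F^- < O^2- < N^3- < P^3-; the 2nd-largest ion is N^3-.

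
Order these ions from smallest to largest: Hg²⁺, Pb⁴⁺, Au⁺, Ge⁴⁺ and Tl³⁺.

Electron counts and nuclear charges: Ge⁴⁺ (Z=32, 28 e⁻), Pb⁴⁺ (Z=82, 78 e⁻), Tl³⁺ (Z=81, 78 e⁻), Hg²⁺ (Z=80, 78 e⁻), Au⁺ (Z=79, 78 e⁻). Ge⁴⁺ < Pb⁴⁺ (same group, 2 shells fewer); Pb⁴⁺ < Tl³⁺ (isoelectronic, higher Z=82 is smaller); Tl³⁺ < Hg²⁺ (both 78 e⁻, Z=81>80); Hg²⁺ < Au⁺ (both 78 e⁻, Z=80>79).

Ge⁴⁺ < Pb⁴⁺ < Tl³⁺ < Hg²⁺ < Au⁺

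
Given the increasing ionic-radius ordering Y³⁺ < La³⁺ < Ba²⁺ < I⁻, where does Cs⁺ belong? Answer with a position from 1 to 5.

First list Z and electron count for each: Y³⁺ has 36 e⁻ (Z=39), La³⁺ has 54 e⁻ (Z=57), Ba²⁺ has 54 e⁻ (Z=56), Cs⁺ has 54 e⁻ (Z=55), I⁻ has 54 e⁻ (Z=53). Y³⁺ < La³⁺ (same group, 1 shell fewer); La³⁺ < Ba²⁺ (both 54 e⁻, Z=57>56); Ba²⁺ < Cs⁺ (isoelectronic, higher Z=56 is smaller); Cs⁺ < I⁻ (both 54 e⁻, Z=55>53).
With Cs⁺ included the full order is Y³⁺ < La³⁺ < Ba²⁺ < Cs⁺ < I⁻, so it takes position 4.

4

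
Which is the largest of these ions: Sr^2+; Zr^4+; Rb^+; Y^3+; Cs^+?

First list Z and electron count for each: Zr^4+: 36 e⁻, Z=40, Y^3+: 36 e⁻, Z=39, Sr^2+: 36 e⁻, Z=38, Rb^+: 36 e⁻, Z=37, Cs^+: 54 e⁻, Z=55. Zr^4+ < Y^3+ (both 36 e⁻, Z=40>39); Y^3+ < Sr^2+ (both 36 e⁻, Z=39>38); Sr^2+ < Rb^+ (isoelectronic, higher Z=38 is smaller); Rb^+ < Cs^+ (same group, 1 shell fewer).

Cs^+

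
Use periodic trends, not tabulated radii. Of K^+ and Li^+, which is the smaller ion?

All are in the same group with charge +1. Radius grows down the group as n (the outermost shell) increases.

Li^+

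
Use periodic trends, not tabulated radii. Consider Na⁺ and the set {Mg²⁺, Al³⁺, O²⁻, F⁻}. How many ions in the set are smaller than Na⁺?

2

Isoelectronic series (10 e⁻ each). Size is set by nuclear charge: more protons means a smaller ion. Al³⁺ (Z=13), Mg²⁺ (Z=12), Na⁺ (Z=11), F⁻ (Z=9), O²⁻ (Z=8).
Overall: Al³⁺ < Mg²⁺ < Na⁺ < F⁻ < O²⁻. Na⁺ has 2 below it and 2 above. Count: 2.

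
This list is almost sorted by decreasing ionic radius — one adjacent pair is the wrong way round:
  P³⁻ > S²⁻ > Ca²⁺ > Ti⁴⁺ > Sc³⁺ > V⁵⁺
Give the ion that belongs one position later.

Check each adjacent pair. Ti⁴⁺ and Sc³⁺ are reversed: both have 18 electrons but Z(Ti)=22 > Z(Sc)=21, so Ti⁴⁺ should be the smaller of the two. No other neighbouring pair contradicts the periodic trends, so Ti⁴⁺ is the ion listed too early.

Ti⁴⁺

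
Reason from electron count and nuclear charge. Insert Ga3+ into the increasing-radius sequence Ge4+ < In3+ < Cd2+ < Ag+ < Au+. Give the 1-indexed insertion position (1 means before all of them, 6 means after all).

First list Z and electron count for each: Ge4+: 28 e⁻, Z=32, Ga3+: 28 e⁻, Z=31, In3+: 46 e⁻, Z=49, Cd2+: 46 e⁻, Z=48, Ag+: 46 e⁻, Z=47, Au+: 78 e⁻, Z=79. Ge4+ < Ga3+ (both 28 e⁻, Z=32>31); Ga3+ < In3+ (same group, 1 shell fewer); In3+ < Cd2+ (isoelectronic, higher Z=49 is smaller); Cd2+ < Ag+ (isoelectronic, higher Z=48 is smaller); Ag+ < Au+ (same group, period 5 vs 6).
With Ga3+ included the full order is Ge4+ < Ga3+ < In3+ < Cd2+ < Ag+ < Au+, so it takes position 2.

2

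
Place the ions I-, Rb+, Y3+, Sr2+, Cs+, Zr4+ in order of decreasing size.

Electron counts and nuclear charges: Zr4+: 36 e⁻, Z=40, Y3+: 36 e⁻, Z=39, Sr2+: 36 e⁻, Z=38, Rb+: 36 e⁻, Z=37, Cs+: 54 e⁻, Z=55, I-: 54 e⁻, Z=53. Zr4+ < Y3+ (both 36 e⁻, Z=40>39); Y3+ < Sr2+ (both 36 e⁻, Z=39>38); Sr2+ < Rb+ (isoelectronic, higher Z=38 is smaller); Rb+ < Cs+ (same group, 1 shell fewer); Cs+ < I- (isoelectronic, higher Z=55 is smaller).

I- > Cs+ > Rb+ > Sr2+ > Y3+ > Zr4+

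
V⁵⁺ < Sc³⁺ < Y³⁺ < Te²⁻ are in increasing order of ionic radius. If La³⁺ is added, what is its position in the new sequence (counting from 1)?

Tabulating Z and e⁻: V⁵⁺ has 18 e⁻ (Z=23), Sc³⁺ has 18 e⁻ (Z=21), Y³⁺ has 36 e⁻ (Z=39), La³⁺ has 54 e⁻ (Z=57), Te²⁻ has 54 e⁻ (Z=52). V⁵⁺ < Sc³⁺ (both 18 e⁻, Z=23>21); Sc³⁺ < Y³⁺ (same group, period 4 vs 5); Y³⁺ < La³⁺ (same group, period 5 vs 6); La³⁺ < Te²⁻ (both 54 e⁻, Z=57>52).
Merged order: V⁵⁺ < Sc³⁺ < Y³⁺ < La³⁺ < Te²⁻ — La³⁺ is number 4.

4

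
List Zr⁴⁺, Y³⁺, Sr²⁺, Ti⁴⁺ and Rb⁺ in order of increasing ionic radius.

Tabulating Z and e⁻: Ti⁴⁺: 18 e⁻, Z=22, Zr⁴⁺: 36 e⁻, Z=40, Y³⁺: 36 e⁻, Z=39, Sr²⁺: 36 e⁻, Z=38, Rb⁺: 36 e⁻, Z=37. Ti⁴⁺ < Zr⁴⁺ (same group, 1 shell fewer); Zr⁴⁺ < Y³⁺ (both 36 e⁻, Z=40>39); Y³⁺ < Sr²⁺ (isoelectronic, higher Z=39 is smaller); Sr²⁺ < Rb⁺ (isoelectronic, higher Z=38 is smaller).

Ti⁴⁺ < Zr⁴⁺ < Y³⁺ < Sr²⁺ < Rb⁺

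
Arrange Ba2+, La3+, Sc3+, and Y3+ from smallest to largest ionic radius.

Sc3+ < Y3+ < La3+ < Ba2+

Electron counts and nuclear charges: Sc3+: 18 e⁻, Z=21, Y3+: 36 e⁻, Z=39, La3+: 54 e⁻, Z=57, Ba2+: 54 e⁻, Z=56. Sc3+ < Y3+ (same group, period 4 vs 5); Y3+ < La3+ (same group, period 5 vs 6); La3+ < Ba2+ (both 54 e⁻, Z=57>56).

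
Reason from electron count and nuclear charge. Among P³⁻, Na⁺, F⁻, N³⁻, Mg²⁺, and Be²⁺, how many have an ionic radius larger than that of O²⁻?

Be²⁺ (Z=4, 2 e⁻), Mg²⁺ (Z=12, 10 e⁻), Na⁺ (Z=11, 10 e⁻), F⁻ (Z=9, 10 e⁻), O²⁻ (Z=8, 10 e⁻), N³⁻ (Z=7, 10 e⁻), P³⁻ (Z=15, 18 e⁻). Be²⁺ < Mg²⁺ (same group, period 2 vs 3); Mg²⁺ < Na⁺ (isoelectronic, higher Z=12 is smaller); Na⁺ < F⁻ (isoelectronic, higher Z=11 is smaller); F⁻ < O²⁻ (isoelectronic, higher Z=9 is smaller); O²⁻ < N³⁻ (both 10 e⁻, Z=8>7); N³⁻ < P³⁻ (same group, period 2 vs 3).
Ordering all of them (including O²⁻) by radius gives Be²⁺ < Mg²⁺ < Na⁺ < F⁻ < O²⁻ < N³⁻ < P³⁻. That's 2.

2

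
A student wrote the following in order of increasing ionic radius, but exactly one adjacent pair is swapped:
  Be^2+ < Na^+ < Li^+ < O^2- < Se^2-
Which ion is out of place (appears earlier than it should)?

Na^+

The pair Na^+, Li^+ is the wrong way round — Li^+ and Na^+ are in one column with the same charge; the lighter period-2 ion has one fewer shell and is smaller. All other adjacent pairs agree with periodic trends, so Na^+ is the misplaced ion.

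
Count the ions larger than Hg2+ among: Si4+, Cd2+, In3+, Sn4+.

First list Z and electron count for each: Si4+ (Z=14, 10 e⁻), Sn4+ (Z=50, 46 e⁻), In3+ (Z=49, 46 e⁻), Cd2+ (Z=48, 46 e⁻), Hg2+ (Z=80, 78 e⁻). Si4+ < Sn4+ (same group, period 3 vs 5); Sn4+ < In3+ (isoelectronic, higher Z=50 is smaller); In3+ < Cd2+ (isoelectronic, higher Z=49 is smaller); Cd2+ < Hg2+ (same group, 1 shell fewer).
Placing each against Hg2+: smaller — Si4+, Sn4+, In3+, Cd2+; larger — none. That's 0.

0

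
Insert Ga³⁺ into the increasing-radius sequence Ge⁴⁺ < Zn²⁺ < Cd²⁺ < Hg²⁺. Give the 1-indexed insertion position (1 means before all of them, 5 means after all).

Work out protons and electrons: Ge⁴⁺: 28 e⁻, Z=32, Ga³⁺: 28 e⁻, Z=31, Zn²⁺: 28 e⁻, Z=30, Cd²⁺: 46 e⁻, Z=48, Hg²⁺: 78 e⁻, Z=80. Ge⁴⁺ < Ga³⁺ (both 28 e⁻, Z=32>31); Ga³⁺ < Zn²⁺ (both 28 e⁻, Z=31>30); Zn²⁺ < Cd²⁺ (same group, period 4 vs 5); Cd²⁺ < Hg²⁺ (same group, 1 shell fewer).
With Ga³⁺ included the full order is Ge⁴⁺ < Ga³⁺ < Zn²⁺ < Cd²⁺ < Hg²⁺, so it takes position 2.

2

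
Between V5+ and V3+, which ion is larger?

For a single element, ionic radius drops as positive charge rises — V5+ < V3+.

V3+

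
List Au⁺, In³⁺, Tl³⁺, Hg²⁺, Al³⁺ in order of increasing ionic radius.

Tabulating Z and e⁻: Al³⁺ (Z=13, 10 e⁻), In³⁺ (Z=49, 46 e⁻), Tl³⁺ (Z=81, 78 e⁻), Hg²⁺ (Z=80, 78 e⁻), Au⁺ (Z=79, 78 e⁻). Al³⁺ < In³⁺ (same group, period 3 vs 5); In³⁺ < Tl³⁺ (same group, period 5 vs 6); Tl³⁺ < Hg²⁺ (isoelectronic, higher Z=81 is smaller); Hg²⁺ < Au⁺ (both 78 e⁻, Z=80>79).

Al³⁺ < In³⁺ < Tl³⁺ < Hg²⁺ < Au⁺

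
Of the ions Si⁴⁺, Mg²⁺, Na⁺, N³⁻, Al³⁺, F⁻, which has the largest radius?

All of these have 10 electrons (isoelectronic). With the same electron cloud, the ion with the most protons pulls it in tightest. Nuclear charges: Si⁴⁺ (Z=14), Al³⁺ (Z=13), Mg²⁺ (Z=12), Na⁺ (Z=11), F⁻ (Z=9), N³⁻ (Z=7). Highest Z is smallest.

N³⁻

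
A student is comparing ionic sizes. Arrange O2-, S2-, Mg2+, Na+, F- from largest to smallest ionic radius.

S2- > O2- > F- > Na+ > Mg2+

Work out protons and electrons: Mg2+ (Z=12, 10 e⁻), Na+ (Z=11, 10 e⁻), F- (Z=9, 10 e⁻), O2- (Z=8, 10 e⁻), S2- (Z=16, 18 e⁻). Mg2+ < Na+ (both 10 e⁻, Z=12>11); Na+ < F- (both 10 e⁻, Z=11>9); F- < O2- (isoelectronic, higher Z=9 is smaller); O2- < S2- (same group, 1 shell fewer).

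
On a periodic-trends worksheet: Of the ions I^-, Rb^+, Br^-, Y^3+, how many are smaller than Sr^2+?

1

First list Z and electron count for each: Y^3+ has 36 e⁻ (Z=39), Sr^2+ has 36 e⁻ (Z=38), Rb^+ has 36 e⁻ (Z=37), Br^- has 36 e⁻ (Z=35), I^- has 54 e⁻ (Z=53). Y^3+ < Sr^2+ (both 36 e⁻, Z=39>38); Sr^2+ < Rb^+ (isoelectronic, higher Z=38 is smaller); Rb^+ < Br^- (isoelectronic, higher Z=37 is smaller); Br^- < I^- (same group, period 4 vs 5).
Overall: Y^3+ < Sr^2+ < Rb^+ < Br^- < I^-. Sr^2+ has 1 below it and 3 above. So 1 is smaller.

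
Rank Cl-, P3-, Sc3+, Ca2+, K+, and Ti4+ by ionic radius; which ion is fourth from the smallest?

Isoelectronic series (18 e⁻ each). Size is set by nuclear charge: more protons means a smaller ion. Ti4+ (Z=22), Sc3+ (Z=21), Ca2+ (Z=20), K+ (Z=19), Cl- (Z=17), P3- (Z=15).
Ordering: Ti4+ < Sc3+ < Ca2+ < K+ < Cl- < P3-. The fourth smallest is K+.

K+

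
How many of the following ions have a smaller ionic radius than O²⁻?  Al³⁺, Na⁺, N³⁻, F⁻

Each ion has 10 electrons. The ranking follows nuclear charge in reverse — greater Z gives a smaller radius. Al³⁺ (Z=13), Na⁺ (Z=11), F⁻ (Z=9), O²⁻ (Z=8), N³⁻ (Z=7).
Ordering all of them (including O²⁻) by radius gives Al³⁺ < Na⁺ < F⁻ < O²⁻ < N³⁻. So 3 are smaller.

3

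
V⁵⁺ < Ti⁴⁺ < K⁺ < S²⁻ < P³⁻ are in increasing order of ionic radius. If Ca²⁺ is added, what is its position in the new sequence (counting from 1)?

Isoelectronic series (18 e⁻ each). Size is set by nuclear charge: more protons means a smaller ion. V⁵⁺ (Z=23), Ti⁴⁺ (Z=22), Ca²⁺ (Z=20), K⁺ (Z=19), S²⁻ (Z=16), P³⁻ (Z=15).
Putting Ca²⁺ in gives V⁵⁺ < Ti⁴⁺ < Ca²⁺ < K⁺ < S²⁻ < P³⁻; it lands at slot 3.

3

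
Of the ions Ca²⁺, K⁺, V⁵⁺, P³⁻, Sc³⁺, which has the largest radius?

These species are isoelectronic with 18 electrons. The only difference is the number of protons: V⁵⁺ (Z=23), Sc³⁺ (Z=21), Ca²⁺ (Z=20), K⁺ (Z=19), P³⁻ (Z=15). The strongest nuclear pull (V⁵⁺) gives the smallest ion.

P³⁻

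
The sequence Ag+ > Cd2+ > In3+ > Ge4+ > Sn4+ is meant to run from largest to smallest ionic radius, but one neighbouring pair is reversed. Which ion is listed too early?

Ge4+

Compare adjacent ions: both in group 14 with the same charge; Ge4+ (period 4) has the smaller radius — yet in this decreasing list Ge4+ sits before Sn4+. Nothing else is reversed, so Ge4+ should move one place to the right.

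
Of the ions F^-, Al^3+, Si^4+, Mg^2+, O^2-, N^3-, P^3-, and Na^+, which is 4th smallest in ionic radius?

Na^+

Electron counts and nuclear charges: Si^4+ (Z=14, 10 e⁻), Al^3+ (Z=13, 10 e⁻), Mg^2+ (Z=12, 10 e⁻), Na^+ (Z=11, 10 e⁻), F^- (Z=9, 10 e⁻), O^2- (Z=8, 10 e⁻), N^3- (Z=7, 10 e⁻), P^3- (Z=15, 18 e⁻). Si^4+ < Al^3+ (both 10 e⁻, Z=14>13); Al^3+ < Mg^2+ (isoelectronic, higher Z=13 is smaller); Mg^2+ < Na^+ (both 10 e⁻, Z=12>11); Na^+ < F^- (isoelectronic, higher Z=11 is smaller); F^- < O^2- (both 10 e⁻, Z=9>8); O^2- < N^3- (isoelectronic, higher Z=8 is smaller); N^3- < P^3- (same group, period 2 vs 3).
So the order is Si^4+ < Al^3+ < Mg^2+ < Na^+ < F^- < O^2- < N^3- < P^3-; the 4th-smallest ion is Na^+.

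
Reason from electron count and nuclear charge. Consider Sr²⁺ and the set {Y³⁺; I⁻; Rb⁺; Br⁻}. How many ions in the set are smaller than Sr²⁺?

Y³⁺: 36 e⁻, Z=39, Sr²⁺: 36 e⁻, Z=38, Rb⁺: 36 e⁻, Z=37, Br⁻: 36 e⁻, Z=35, I⁻: 54 e⁻, Z=53. Y³⁺ < Sr²⁺ (isoelectronic, higher Z=39 is smaller); Sr²⁺ < Rb⁺ (both 36 e⁻, Z=38>37); Rb⁺ < Br⁻ (isoelectronic, higher Z=37 is smaller); Br⁻ < I⁻ (same group, 1 shell fewer).
Ordering all of them (including Sr²⁺) by radius gives Y³⁺ < Sr²⁺ < Rb⁺ < Br⁻ < I⁻. That's 1.

1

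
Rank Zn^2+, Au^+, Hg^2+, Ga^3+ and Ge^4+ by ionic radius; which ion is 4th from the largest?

Tabulating Z and e⁻: Ge^4+ (Z=32, 28 e⁻), Ga^3+ (Z=31, 28 e⁻), Zn^2+ (Z=30, 28 e⁻), Hg^2+ (Z=80, 78 e⁻), Au^+ (Z=79, 78 e⁻). Ge^4+ < Ga^3+ (both 28 e⁻, Z=32>31); Ga^3+ < Zn^2+ (both 28 e⁻, Z=31>30); Zn^2+ < Hg^2+ (same group, 2 shells fewer); Hg^2+ < Au^+ (both 78 e⁻, Z=80>79).
Ordering: Ge^4+ < Ga^3+ < Zn^2+ < Hg^2+ < Au^+. The 4th largest is Ga^3+.

Ga^3+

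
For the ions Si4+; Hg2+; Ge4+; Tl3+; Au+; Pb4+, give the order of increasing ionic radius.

Tabulating Z and e⁻: Si4+: 10 e⁻, Z=14, Ge4+: 28 e⁻, Z=32, Pb4+: 78 e⁻, Z=82, Tl3+: 78 e⁻, Z=81, Hg2+: 78 e⁻, Z=80, Au+: 78 e⁻, Z=79. Si4+ < Ge4+ (same group, 1 shell fewer); Ge4+ < Pb4+ (same group, period 4 vs 6); Pb4+ < Tl3+ (both 78 e⁻, Z=82>81); Tl3+ < Hg2+ (both 78 e⁻, Z=81>80); Hg2+ < Au+ (both 78 e⁻, Z=80>79).

Si4+ < Ge4+ < Pb4+ < Tl3+ < Hg2+ < Au+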